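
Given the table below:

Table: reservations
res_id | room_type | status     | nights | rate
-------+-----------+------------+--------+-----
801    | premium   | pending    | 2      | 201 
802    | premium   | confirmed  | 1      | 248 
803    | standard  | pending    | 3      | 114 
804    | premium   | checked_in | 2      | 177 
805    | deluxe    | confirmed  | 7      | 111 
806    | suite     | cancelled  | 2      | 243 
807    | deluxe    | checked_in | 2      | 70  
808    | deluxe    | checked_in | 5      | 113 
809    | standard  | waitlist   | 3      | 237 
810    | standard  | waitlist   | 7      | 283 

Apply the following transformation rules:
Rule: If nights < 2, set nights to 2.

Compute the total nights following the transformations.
35

Step 1: 1 records have nights < 2
Step 2: These records originally summed to 1
Step 3: After setting to minimum: 1 × 2 = 2
Step 4: Unaffected records sum: 33
Step 5: Final sum = 2 + 33 = 35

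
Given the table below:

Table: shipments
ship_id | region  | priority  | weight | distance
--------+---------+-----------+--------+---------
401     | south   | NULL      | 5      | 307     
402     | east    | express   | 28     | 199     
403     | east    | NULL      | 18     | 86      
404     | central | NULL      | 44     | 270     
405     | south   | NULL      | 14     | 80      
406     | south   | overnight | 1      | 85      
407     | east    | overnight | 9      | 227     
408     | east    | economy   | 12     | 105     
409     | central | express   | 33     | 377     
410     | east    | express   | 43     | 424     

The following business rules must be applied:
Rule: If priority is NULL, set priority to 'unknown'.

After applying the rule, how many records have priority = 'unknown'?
4

Step 1: Count records where priority IS NULL
Step 2: Found 4 records with NULL priority
Step 3: These records will have priority set to 'unknown'
Step 4: Records already having priority = 'unknown': 0
Step 5: Answer: 4 + 0 = 4 records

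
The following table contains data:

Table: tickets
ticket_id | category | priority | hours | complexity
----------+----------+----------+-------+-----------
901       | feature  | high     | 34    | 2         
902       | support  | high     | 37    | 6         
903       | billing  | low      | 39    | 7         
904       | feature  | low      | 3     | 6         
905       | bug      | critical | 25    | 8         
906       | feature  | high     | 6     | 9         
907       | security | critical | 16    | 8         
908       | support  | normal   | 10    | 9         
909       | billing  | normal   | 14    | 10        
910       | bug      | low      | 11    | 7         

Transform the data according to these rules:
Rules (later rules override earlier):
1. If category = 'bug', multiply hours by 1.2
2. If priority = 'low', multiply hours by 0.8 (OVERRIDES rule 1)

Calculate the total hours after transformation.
189.4

Step 1: Rule 2 takes priority for records with priority = 'low'
  - 3 records: 53 × 0.8 = 42.4
Step 2: Rule 1 applies to remaining records with category = 'bug'
  - 1 records: 25 × 1.2 = 30.0
Step 3: Other records unchanged: 117
Step 4: Final sum = 42.4 + 30.0 + 117 = 189.4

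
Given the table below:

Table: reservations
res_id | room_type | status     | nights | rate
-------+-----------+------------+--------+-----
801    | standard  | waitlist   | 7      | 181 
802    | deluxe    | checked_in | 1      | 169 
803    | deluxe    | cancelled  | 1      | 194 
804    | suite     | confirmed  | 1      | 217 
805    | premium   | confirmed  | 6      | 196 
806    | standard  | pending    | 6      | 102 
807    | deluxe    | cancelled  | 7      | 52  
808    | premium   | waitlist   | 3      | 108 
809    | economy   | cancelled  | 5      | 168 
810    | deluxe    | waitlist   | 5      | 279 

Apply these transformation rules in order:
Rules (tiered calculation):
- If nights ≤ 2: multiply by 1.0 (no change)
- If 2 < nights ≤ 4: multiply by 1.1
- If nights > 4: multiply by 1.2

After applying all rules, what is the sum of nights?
49.5

Step 1: Tier 1 (nights ≤ 2): 3 records, sum = 3 × 1.0 = 3.0
Step 2: Tier 2 (2 < nights ≤ 4): 1 records, sum = 3 × 1.1 = 3.3
Step 3: Tier 3 (nights > 4): 6 records, sum = 36 × 1.2 = 43.2
Step 4: Final sum = 3.0 + 3.3 + 43.2 = 49.5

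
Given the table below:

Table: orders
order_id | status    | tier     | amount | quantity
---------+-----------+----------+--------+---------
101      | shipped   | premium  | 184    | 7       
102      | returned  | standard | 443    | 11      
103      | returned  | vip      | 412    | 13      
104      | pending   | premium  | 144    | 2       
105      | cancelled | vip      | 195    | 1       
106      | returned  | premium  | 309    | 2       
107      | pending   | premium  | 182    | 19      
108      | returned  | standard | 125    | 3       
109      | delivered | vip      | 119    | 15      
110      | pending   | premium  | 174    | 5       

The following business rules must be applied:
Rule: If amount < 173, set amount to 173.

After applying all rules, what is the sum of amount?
2418

Step 1: 3 records have amount < 173
Step 2: These records originally summed to 388
Step 3: After setting to minimum: 3 × 173 = 519
Step 4: Unaffected records sum: 1899
Step 5: Final sum = 519 + 1899 = 2418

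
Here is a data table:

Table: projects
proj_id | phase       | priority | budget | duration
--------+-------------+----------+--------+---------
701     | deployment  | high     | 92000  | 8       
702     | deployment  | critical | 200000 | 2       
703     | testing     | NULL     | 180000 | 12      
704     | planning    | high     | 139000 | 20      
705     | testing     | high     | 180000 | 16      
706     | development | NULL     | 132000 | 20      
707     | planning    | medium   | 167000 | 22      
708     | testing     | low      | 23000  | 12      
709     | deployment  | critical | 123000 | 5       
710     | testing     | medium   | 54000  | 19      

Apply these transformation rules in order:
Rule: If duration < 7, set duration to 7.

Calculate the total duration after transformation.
143

Step 1: 2 records have duration < 7
Step 2: These records originally summed to 7
Step 3: After setting to minimum: 2 × 7 = 14
Step 4: Unaffected records sum: 129
Step 5: Final sum = 14 + 129 = 143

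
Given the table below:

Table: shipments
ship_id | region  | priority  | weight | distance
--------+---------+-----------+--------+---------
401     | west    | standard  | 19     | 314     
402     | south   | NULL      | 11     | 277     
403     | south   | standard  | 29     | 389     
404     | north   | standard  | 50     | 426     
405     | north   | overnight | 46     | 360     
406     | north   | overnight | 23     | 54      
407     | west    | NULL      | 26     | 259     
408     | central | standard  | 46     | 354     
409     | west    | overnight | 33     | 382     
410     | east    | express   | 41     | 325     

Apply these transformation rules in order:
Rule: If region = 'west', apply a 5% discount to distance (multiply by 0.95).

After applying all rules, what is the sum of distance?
3092.25

Step 1: Records with region = 'west' have total distance = 955
Step 2: Apply multiplier: 955 × 0.95 = 907.25
Step 3: Other records total: 2185
Step 4: Final sum = 907.25 + 2185 = 3092.25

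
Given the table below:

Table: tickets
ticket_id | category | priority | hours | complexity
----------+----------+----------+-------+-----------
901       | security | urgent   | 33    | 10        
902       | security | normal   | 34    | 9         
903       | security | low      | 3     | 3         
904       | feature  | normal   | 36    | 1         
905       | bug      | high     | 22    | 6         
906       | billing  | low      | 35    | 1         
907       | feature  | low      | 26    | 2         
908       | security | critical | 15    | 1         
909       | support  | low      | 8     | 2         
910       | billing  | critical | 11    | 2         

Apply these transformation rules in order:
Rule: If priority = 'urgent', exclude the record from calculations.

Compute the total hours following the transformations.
190

Step 1: Identify records where priority = 'urgent'
Step 2: The excluded records sum to 33
Step 3: Original total hours = 223
Step 4: Remaining total = 223 - 33 = 190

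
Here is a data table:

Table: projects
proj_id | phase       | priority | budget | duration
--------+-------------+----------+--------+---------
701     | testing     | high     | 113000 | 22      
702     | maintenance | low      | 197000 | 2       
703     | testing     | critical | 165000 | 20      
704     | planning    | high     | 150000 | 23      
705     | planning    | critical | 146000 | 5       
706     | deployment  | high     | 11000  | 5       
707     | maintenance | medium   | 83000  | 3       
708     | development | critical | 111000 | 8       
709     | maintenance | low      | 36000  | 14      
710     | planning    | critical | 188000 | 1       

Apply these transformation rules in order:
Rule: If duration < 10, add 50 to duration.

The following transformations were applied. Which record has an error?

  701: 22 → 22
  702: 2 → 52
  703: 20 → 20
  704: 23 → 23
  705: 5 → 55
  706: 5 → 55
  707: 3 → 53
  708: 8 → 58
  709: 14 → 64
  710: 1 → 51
Record 709 has an error. The correct transformed value should be 14, not 64.

Step 1: Check each record against the rule
Step 2: Record 709 has duration = 14
Step 3: Since 14 >= 10, the bonus should not have been applied
Step 4: Correct value = 14, but claimed value = 64
Conclusion: Record 709 has the error.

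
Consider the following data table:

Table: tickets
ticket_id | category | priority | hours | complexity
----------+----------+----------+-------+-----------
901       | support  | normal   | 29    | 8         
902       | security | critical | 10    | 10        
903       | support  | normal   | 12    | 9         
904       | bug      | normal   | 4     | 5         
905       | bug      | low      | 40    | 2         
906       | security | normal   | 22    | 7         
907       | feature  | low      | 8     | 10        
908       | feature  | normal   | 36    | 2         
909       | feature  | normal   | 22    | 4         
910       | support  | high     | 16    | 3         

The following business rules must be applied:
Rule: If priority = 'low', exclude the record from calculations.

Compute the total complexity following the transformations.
48

Step 1: Identify records where priority = 'low'
Step 2: The excluded records sum to 12
Step 3: Original total complexity = 60
Step 4: Remaining total = 60 - 12 = 48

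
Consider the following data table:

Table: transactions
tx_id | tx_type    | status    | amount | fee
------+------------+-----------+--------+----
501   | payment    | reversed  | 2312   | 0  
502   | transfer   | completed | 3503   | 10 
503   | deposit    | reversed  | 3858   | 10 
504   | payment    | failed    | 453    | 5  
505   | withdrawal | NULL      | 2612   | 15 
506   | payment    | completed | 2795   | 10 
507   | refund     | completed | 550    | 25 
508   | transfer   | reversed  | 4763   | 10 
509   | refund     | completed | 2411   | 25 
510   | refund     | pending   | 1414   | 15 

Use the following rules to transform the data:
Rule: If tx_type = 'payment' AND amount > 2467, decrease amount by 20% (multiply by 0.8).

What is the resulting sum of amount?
24112.0

Step 1: Find records where tx_type = 'payment' AND amount > 2467
Step 2: 1 records match, summing to 2795
Step 3: After multiplier: 2795 × 0.8 = 2236.0
Step 4: Unaffected records sum: 21876
Step 5: Final sum = 2236.0 + 21876 = 24112.0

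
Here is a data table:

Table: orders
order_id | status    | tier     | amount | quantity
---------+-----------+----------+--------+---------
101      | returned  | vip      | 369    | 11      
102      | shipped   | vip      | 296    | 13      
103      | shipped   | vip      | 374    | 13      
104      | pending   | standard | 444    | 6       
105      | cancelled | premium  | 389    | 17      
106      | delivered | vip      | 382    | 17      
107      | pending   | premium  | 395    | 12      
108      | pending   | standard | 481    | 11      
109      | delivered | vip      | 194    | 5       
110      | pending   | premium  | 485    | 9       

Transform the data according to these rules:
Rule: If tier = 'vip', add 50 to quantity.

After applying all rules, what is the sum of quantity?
364

Step 1: Count records where tier = 'vip': 5
Step 2: Total bonus added: 5 × 50 = 250
Step 3: Original sum of quantity: 114
Step 4: Final sum = 114 + 250 = 364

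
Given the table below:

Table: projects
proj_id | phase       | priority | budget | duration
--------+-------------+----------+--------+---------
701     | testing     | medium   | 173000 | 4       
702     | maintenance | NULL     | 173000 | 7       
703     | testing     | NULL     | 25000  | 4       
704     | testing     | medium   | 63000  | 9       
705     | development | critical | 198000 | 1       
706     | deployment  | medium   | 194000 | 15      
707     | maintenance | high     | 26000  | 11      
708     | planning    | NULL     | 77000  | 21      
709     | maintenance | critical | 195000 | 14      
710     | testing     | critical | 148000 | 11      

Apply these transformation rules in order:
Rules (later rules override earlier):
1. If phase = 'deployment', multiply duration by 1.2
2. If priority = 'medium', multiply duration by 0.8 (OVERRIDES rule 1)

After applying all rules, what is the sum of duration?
91.4

Step 1: Rule 2 takes priority for records with priority = 'medium'
  - 3 records: 28 × 0.8 = 22.4
Step 2: Rule 1 applies to remaining records with phase = 'deployment'
  - 0 records: 0 × 1.2 = 0.0
Step 3: Other records unchanged: 69
Step 4: Final sum = 22.4 + 0.0 + 69 = 91.4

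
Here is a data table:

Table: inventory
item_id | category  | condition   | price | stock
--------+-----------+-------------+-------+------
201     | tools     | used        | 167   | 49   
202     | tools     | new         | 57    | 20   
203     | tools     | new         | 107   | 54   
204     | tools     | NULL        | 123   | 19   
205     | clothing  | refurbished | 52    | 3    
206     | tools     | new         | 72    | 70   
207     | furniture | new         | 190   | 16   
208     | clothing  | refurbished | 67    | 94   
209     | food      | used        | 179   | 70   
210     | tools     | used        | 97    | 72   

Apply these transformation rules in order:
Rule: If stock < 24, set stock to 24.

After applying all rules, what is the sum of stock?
505

Step 1: 4 records have stock < 24
Step 2: These records originally summed to 58
Step 3: After setting to minimum: 4 × 24 = 96
Step 4: Unaffected records sum: 409
Step 5: Final sum = 96 + 409 = 505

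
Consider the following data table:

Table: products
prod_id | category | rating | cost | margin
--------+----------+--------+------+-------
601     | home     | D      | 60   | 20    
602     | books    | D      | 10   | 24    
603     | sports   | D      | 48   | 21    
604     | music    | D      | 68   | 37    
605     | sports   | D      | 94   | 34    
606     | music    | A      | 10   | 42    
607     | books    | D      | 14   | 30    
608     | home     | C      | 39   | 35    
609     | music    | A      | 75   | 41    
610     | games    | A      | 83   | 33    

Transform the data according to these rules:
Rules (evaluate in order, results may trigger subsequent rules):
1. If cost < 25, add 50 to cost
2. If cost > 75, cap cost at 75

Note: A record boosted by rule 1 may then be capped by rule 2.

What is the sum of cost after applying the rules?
624

Step 1: Apply rule 1 to records with cost < 25
  - 3 records get bonus of 50
  - Of these, 0 records then exceed 75 and get capped
Step 2: Apply rule 2 to records with cost > 75
  - 2 records (original) are capped
Step 3: Calculate final sum = 624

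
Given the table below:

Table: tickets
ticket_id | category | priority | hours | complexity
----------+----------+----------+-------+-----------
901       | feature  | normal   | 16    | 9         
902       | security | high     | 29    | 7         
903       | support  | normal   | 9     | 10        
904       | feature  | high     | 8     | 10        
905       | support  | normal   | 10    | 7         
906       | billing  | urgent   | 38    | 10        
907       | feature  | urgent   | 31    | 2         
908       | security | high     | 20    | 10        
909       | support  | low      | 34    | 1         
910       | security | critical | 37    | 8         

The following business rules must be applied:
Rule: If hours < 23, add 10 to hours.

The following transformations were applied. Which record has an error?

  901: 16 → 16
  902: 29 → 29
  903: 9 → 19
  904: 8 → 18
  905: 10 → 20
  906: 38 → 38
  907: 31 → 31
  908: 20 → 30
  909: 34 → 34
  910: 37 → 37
Record 901 has an error. The correct transformed value should be 26, not 16.

Step 1: Check each record against the rule
Step 2: Record 901 has hours = 16
Step 3: Since 16 < 23, the bonus should have been applied
Step 4: Correct value = 26, but claimed value = 16
Conclusion: Record 901 has the error.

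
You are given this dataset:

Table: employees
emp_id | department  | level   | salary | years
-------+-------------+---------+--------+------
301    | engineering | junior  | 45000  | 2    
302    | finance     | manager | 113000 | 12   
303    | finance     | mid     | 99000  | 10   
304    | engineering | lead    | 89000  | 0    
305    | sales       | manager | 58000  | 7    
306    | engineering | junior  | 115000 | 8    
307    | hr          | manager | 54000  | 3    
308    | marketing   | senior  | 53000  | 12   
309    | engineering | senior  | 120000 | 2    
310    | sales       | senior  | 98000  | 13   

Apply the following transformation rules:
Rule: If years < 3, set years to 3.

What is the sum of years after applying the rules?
74

Step 1: 3 records have years < 3
Step 2: These records originally summed to 4
Step 3: After setting to minimum: 3 × 3 = 9
Step 4: Unaffected records sum: 65
Step 5: Final sum = 9 + 65 = 74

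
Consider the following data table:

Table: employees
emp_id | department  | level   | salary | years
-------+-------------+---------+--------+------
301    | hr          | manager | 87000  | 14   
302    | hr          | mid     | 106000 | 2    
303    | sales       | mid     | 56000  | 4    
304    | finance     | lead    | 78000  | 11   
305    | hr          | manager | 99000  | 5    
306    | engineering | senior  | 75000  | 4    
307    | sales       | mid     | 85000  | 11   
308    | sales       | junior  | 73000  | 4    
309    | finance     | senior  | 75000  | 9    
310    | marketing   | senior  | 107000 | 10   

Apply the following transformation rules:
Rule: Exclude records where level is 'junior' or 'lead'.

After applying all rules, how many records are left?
8

Step 1: Count records to exclude
  - 1 (junior) + 1 (lead) = 2 records
Step 2: Total records: 10
Step 3: Remaining = 10 - 2 = 8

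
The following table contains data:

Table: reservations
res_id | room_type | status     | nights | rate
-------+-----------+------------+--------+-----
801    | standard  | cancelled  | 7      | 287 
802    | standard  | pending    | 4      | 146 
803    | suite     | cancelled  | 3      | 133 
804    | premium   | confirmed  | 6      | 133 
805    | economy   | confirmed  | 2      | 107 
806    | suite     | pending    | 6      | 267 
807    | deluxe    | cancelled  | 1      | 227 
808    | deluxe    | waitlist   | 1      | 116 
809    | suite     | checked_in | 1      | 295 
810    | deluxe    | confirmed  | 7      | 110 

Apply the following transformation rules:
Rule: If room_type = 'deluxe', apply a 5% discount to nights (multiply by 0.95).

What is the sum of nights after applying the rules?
37.55

Step 1: Records with room_type = 'deluxe' have total nights = 9
Step 2: Apply multiplier: 9 × 0.95 = 8.55
Step 3: Other records total: 29
Step 4: Final sum = 8.55 + 29 = 37.55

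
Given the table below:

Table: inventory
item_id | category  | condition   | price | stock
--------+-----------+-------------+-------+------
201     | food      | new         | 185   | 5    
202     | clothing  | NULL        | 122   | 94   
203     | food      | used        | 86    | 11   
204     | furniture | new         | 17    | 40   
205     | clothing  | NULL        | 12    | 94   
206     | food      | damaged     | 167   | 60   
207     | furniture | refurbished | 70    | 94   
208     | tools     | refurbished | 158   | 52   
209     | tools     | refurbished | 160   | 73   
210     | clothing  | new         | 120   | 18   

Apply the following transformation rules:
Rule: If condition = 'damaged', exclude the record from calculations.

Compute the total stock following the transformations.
481

Step 1: Identify records where condition = 'damaged'
Step 2: The excluded records sum to 60
Step 3: Original total stock = 541
Step 4: Remaining total = 541 - 60 = 481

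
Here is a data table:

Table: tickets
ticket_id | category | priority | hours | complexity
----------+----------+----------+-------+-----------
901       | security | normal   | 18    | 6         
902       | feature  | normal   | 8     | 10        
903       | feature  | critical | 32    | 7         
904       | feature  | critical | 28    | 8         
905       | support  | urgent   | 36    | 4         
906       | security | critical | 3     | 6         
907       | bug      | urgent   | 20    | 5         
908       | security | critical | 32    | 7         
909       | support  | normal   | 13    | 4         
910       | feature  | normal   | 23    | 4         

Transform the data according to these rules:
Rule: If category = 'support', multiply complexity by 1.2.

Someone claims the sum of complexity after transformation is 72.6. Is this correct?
No, the correct result is 62.6.

Step 1: Calculate the correct sum after transformation
Step 2: Apply multiplier 1.2 to records where category = 'support'
Step 3: Correct result = 62.6
Step 4: Claimed result = 72.6
Step 5: 62.6 ≠ 72.6
Conclusion: The claimed result is incorrect. The correct answer is 62.6.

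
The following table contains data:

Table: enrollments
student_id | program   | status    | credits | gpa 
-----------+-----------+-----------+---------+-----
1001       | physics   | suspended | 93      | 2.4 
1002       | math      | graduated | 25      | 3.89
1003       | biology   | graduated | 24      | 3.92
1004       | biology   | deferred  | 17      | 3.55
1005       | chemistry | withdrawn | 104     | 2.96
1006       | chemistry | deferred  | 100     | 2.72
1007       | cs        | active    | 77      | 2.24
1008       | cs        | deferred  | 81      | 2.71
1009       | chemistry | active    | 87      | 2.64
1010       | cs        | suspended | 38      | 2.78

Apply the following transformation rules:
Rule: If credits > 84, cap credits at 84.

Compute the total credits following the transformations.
598

Step 1: 4 records have credits > 84
Step 2: These records originally summed to 384
Step 3: After capping: 4 × 84 = 336
Step 4: Unaffected records sum: 262
Step 5: Final sum = 336 + 262 = 598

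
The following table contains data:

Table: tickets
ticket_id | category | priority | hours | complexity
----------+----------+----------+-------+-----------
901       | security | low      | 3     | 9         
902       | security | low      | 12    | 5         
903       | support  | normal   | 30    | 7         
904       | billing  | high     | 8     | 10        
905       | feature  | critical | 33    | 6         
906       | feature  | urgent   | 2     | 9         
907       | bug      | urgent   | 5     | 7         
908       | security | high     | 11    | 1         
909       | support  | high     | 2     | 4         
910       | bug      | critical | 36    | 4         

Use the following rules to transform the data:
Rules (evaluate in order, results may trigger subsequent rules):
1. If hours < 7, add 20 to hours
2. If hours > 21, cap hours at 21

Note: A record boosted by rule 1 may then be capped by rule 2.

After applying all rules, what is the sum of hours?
178

Step 1: Apply rule 1 to records with hours < 7
  - 4 records get bonus of 20
  - Of these, 4 records then exceed 21 and get capped
Step 2: Apply rule 2 to records with hours > 21
  - 3 records (original) are capped
Step 3: Calculate final sum = 178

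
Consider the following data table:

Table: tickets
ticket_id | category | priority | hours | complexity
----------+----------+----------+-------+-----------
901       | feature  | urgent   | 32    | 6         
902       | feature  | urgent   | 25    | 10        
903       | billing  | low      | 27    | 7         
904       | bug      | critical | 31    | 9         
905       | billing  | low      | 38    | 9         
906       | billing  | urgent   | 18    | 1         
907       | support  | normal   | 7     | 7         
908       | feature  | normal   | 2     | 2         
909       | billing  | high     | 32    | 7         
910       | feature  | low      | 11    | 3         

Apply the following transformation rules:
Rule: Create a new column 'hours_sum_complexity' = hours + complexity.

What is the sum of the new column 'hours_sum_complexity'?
284

Step 1: For each record, compute hours + complexity
Example calculations:
  32 + 6 = 38
  25 + 10 = 35
  27 + 7 = 34
  ...
Step 2: Sum all derived values
Step 3: Total = 284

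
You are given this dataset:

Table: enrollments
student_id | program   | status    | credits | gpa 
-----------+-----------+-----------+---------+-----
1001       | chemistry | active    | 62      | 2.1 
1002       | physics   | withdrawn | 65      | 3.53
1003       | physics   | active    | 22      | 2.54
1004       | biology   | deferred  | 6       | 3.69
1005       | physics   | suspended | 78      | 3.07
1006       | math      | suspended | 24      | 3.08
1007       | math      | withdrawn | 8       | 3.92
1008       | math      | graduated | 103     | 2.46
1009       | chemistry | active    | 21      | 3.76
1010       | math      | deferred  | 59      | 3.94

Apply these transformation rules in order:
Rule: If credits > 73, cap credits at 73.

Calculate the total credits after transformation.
413

Step 1: 2 records have credits > 73
Step 2: These records originally summed to 181
Step 3: After capping: 2 × 73 = 146
Step 4: Unaffected records sum: 267
Step 5: Final sum = 146 + 267 = 413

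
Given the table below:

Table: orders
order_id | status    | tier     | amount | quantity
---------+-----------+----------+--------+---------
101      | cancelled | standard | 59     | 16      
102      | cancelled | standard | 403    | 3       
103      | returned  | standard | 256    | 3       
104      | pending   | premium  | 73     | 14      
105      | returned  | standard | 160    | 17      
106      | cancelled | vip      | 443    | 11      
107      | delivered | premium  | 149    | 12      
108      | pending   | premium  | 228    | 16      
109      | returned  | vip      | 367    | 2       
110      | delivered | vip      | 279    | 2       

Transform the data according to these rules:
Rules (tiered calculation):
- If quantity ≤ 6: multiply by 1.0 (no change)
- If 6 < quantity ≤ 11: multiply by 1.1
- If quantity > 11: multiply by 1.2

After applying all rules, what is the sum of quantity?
112.1

Step 1: Tier 1 (quantity ≤ 6): 4 records, sum = 10 × 1.0 = 10.0
Step 2: Tier 2 (6 < quantity ≤ 11): 1 records, sum = 11 × 1.1 = 12.1
Step 3: Tier 3 (quantity > 11): 5 records, sum = 75 × 1.2 = 90.0
Step 4: Final sum = 10.0 + 12.1 + 90.0 = 112.1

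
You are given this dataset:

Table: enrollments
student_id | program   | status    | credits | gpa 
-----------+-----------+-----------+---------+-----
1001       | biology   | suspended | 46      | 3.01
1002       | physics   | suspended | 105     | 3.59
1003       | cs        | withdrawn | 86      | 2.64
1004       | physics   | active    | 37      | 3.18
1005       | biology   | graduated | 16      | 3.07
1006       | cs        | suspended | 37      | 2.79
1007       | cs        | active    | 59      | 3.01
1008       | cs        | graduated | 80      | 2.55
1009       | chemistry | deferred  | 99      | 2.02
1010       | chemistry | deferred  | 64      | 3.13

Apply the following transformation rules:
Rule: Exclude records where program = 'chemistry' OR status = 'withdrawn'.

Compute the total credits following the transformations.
380

Step 1: Find records where program = 'chemistry' OR status = 'withdrawn'
Step 2: 3 records match, summing to 249
Step 3: Original sum: 629
Step 4: Remaining sum = 629 - 249 = 380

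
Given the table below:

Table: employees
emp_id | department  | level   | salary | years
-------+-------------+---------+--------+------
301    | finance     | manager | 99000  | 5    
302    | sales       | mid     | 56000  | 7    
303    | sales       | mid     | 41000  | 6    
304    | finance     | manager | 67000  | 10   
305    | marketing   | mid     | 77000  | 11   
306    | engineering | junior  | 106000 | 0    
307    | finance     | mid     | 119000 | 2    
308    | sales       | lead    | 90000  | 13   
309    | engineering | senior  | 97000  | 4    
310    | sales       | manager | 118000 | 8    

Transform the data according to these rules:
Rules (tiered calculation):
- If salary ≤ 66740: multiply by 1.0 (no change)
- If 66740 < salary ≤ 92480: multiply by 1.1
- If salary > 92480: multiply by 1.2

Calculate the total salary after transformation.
1001200.0

Step 1: Tier 1 (salary ≤ 66740): 2 records, sum = 97000 × 1.0 = 97000.0
Step 2: Tier 2 (66740 < salary ≤ 92480): 3 records, sum = 234000 × 1.1 = 257400.0
Step 3: Tier 3 (salary > 92480): 5 records, sum = 539000 × 1.2 = 646800.0
Step 4: Final sum = 97000.0 + 257400.0 + 646800.0 = 1001200.0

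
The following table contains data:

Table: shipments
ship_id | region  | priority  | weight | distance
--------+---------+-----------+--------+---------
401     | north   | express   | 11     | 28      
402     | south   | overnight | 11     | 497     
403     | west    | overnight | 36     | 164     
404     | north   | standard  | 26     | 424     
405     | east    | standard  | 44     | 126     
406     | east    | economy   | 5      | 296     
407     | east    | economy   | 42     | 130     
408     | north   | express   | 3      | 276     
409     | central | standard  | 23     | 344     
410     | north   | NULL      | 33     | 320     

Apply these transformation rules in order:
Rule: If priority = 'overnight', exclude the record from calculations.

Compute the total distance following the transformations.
1944

Step 1: Identify records where priority = 'overnight'
Step 2: The excluded records sum to 661
Step 3: Original total distance = 2605
Step 4: Remaining total = 2605 - 661 = 1944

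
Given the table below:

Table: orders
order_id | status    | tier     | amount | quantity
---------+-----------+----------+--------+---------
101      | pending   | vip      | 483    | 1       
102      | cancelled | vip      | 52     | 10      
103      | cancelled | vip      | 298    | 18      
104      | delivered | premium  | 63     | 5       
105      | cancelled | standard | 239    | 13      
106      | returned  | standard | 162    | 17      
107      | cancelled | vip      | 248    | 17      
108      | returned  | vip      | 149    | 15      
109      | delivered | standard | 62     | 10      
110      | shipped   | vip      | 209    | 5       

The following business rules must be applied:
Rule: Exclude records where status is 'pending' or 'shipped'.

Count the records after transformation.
8

Step 1: Count records to exclude
  - 1 (pending) + 1 (shipped) = 2 records
Step 2: Total records: 10
Step 3: Remaining = 10 - 2 = 8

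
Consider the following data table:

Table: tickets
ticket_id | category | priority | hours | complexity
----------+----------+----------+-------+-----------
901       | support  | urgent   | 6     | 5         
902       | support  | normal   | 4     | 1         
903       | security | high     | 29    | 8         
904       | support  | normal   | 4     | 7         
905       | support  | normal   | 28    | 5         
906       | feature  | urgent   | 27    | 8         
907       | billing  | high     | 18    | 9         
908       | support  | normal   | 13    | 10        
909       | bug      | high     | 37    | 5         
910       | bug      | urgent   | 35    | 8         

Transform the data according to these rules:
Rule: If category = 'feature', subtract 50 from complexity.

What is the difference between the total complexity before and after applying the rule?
50

Step 1: Original sum of complexity = 66
Step 2: 1 records have category = 'feature'
Step 3: Each affected record changes by -50
Step 4: Total change = 1 × -50 = -50
Step 5: New sum = 66 + -50 = 16
Step 6: Difference = |16 - 66| = 50
        (Sum decreased by 50)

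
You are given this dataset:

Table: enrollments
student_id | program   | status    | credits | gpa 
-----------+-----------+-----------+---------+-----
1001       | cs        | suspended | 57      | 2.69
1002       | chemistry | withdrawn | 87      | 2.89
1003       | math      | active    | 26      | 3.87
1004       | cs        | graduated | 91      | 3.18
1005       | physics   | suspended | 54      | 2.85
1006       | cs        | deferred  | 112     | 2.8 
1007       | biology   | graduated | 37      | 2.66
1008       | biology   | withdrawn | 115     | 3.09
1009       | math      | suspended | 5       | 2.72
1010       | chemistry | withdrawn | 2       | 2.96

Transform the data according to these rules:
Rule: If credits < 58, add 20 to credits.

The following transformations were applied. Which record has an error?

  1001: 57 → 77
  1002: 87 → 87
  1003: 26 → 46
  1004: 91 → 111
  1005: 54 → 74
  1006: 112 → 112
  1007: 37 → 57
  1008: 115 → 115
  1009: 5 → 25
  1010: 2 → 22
Record 1004 has an error. The correct transformed value should be 91, not 111.

Step 1: Check each record against the rule
Step 2: Record 1004 has credits = 91
Step 3: Since 91 >= 58, the bonus should not have been applied
Step 4: Correct value = 91, but claimed value = 111
Conclusion: Record 1004 has the error.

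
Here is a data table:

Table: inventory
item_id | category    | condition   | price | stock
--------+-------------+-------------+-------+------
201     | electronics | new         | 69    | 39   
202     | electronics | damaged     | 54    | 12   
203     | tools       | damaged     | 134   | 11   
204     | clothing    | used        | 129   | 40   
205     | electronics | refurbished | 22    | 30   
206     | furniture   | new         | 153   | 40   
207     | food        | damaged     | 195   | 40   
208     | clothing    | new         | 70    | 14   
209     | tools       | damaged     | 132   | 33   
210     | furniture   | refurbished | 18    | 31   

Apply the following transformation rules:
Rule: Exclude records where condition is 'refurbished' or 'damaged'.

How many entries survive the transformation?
4

Step 1: Count records to exclude
  - 2 (refurbished) + 4 (damaged) = 6 records
Step 2: Total records: 10
Step 3: Remaining = 10 - 6 = 4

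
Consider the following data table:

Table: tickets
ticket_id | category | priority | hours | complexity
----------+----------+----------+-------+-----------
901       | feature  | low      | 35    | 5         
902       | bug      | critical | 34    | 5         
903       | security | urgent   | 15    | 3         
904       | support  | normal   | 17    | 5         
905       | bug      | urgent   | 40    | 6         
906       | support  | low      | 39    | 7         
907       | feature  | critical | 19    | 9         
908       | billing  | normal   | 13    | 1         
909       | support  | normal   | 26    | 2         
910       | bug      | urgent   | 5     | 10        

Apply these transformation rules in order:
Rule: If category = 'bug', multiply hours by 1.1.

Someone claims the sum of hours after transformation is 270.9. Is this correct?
No, the correct result is 250.9.

Step 1: Calculate the correct sum after transformation
Step 2: Apply multiplier 1.1 to records where category = 'bug'
Step 3: Correct result = 250.9
Step 4: Claimed result = 270.9
Step 5: 250.9 ≠ 270.9
Conclusion: The claimed result is incorrect. The correct answer is 250.9.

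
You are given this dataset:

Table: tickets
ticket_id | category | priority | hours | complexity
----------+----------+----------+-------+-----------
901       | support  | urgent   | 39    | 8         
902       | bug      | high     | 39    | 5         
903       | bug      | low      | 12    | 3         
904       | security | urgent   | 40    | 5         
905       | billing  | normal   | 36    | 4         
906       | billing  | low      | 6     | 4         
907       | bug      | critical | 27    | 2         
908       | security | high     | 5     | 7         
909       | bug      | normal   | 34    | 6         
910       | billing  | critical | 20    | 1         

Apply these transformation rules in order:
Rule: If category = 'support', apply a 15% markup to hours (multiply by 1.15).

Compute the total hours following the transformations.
263.85

Step 1: Records with category = 'support' have total hours = 39
Step 2: Apply multiplier: 39 × 1.15 = 44.85
Step 3: Other records total: 219
Step 4: Final sum = 44.85 + 219 = 263.85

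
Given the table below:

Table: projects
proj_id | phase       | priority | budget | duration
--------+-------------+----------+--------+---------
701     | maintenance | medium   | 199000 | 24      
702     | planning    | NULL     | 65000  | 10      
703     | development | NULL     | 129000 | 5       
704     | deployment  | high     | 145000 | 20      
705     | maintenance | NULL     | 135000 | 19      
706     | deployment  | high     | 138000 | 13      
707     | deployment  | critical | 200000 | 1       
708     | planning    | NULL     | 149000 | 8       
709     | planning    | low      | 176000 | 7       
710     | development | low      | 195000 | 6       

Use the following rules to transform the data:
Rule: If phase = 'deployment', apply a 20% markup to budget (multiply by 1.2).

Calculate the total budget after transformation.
1627600.0

Step 1: Records with phase = 'deployment' have total budget = 483000
Step 2: Apply multiplier: 483000 × 1.2 = 579600.0
Step 3: Other records total: 1048000
Step 4: Final sum = 579600.0 + 1048000 = 1627600.0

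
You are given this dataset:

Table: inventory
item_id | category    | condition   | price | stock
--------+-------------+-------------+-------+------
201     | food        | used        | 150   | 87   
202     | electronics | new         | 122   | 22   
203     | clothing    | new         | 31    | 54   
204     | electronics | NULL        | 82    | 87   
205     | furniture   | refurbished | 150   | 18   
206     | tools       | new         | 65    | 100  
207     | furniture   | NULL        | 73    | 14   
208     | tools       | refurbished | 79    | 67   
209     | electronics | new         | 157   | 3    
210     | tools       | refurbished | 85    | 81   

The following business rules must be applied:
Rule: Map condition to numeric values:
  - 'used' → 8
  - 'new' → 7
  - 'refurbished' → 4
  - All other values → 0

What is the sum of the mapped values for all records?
48

Step 1: Apply mapping to each record
Step 2: Count by status:
  'used': 1 records × 8 = 8
  'new': 4 records × 7 = 28
  'refurbished': 3 records × 4 = 12
Step 3: Sum all mapped values = 48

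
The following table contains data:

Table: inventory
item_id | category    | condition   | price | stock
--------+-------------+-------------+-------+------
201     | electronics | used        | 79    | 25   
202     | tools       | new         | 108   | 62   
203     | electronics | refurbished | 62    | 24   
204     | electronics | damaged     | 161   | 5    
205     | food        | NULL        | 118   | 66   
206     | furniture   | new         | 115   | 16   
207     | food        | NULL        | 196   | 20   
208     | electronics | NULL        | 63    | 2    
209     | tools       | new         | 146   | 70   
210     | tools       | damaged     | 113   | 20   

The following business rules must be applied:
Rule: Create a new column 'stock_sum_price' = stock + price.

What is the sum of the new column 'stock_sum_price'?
1471

Step 1: For each record, compute stock + price
Example calculations:
  25 + 79 = 104
  62 + 108 = 170
  24 + 62 = 86
  ...
Step 2: Sum all derived values
Step 3: Total = 1471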